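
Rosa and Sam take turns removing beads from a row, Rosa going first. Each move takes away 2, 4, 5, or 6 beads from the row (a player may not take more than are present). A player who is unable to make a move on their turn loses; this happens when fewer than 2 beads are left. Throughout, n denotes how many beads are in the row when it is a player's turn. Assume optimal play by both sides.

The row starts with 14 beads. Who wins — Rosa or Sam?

Rosa wins.

Use the standard recursion: the mover loses at a terminal position; elsewhere, the mover wins exactly when some move hands the opponent an L position.
n=0: no move → L
n=1: no move → L
n=2: reaches L-position 0 → W
n=3: reaches L-position 1 → W
n=4: reaches L-position 0 → W
n=5: reaches L-position 1 → W
n=6: reaches L-position 1 → W
n=7: reaches L-position 1 → W
n=8: only reaches 6(W), 4(W), 3(W), 2(W), all W → L
n=9: only reaches 7(W), 5(W), 4(W), 3(W), all W → L
n=10: reaches L-position 8 → W
n=11: reaches L-position 9 → W
n=12: reaches L-position 8 → W
n=13: reaches L-position 9 → W
n=14: reaches L-position 9 → W
From 14 Rosa can remove 5, leaving 9, reaching an L position.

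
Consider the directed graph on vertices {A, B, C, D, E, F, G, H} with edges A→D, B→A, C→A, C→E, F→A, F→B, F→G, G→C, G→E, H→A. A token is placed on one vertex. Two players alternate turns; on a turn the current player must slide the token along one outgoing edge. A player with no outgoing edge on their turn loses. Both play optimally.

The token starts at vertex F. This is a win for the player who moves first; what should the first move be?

Positions with no move are L. A position that does have a move is losing for the player to move precisely when every available move leads to a winning position for the opponent. Fill in the labels:
Every edge goes from a vertex to one that appears earlier in the order E, D, A, C, B, H, G, F, so processing vertices in that order labels each vertex after all of its successors.
E: no outgoing edge → L
D: no outgoing edge → L
A: →D(L), so W
C: →E(L), so W
B: →A(W) only, which is W, so L
H: →A(W) only, which is W, so L
G: →E(L), so W
F: →B(L), so W
From F, the L positions reachable in one move are: B.

Move to B.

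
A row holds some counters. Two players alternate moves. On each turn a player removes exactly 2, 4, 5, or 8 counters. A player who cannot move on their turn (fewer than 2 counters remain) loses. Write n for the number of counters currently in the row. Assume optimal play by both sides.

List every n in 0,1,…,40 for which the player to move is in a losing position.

0, 1, 7, 10, 13, 16, 19, 22, 25, 28, 31, 34, 37, 40

Compute win/loss labels from the base case upward. A position with no move is L. Any other position is W if it can reach an L in one move, else L.
n=0: no move → L
n=1: no move → L
n=2: reaches L-position 0 → W
n=3: reaches L-position 1 → W
n=4: reaches L-position 0 → W
n=5: reaches L-position 1 → W
n=6: reaches L-position 1 → W
n=7: only reaches 5(W), 3(W), 2(W), all W → L
n=8: reaches L-position 0 → W
n=9: reaches L-position 7 → W
n=10: only reaches 8(W), 6(W), 5(W), 2(W), all W → L
n=11: reaches L-position 7 → W
n=12: reaches L-position 10 → W
n=13: only reaches 11(W), 9(W), 8(W), 5(W), all W → L
n=14: reaches L-position 10 → W
n=15: reaches L-position 13 → W
n=16: only reaches 14(W), 12(W), 11(W), 8(W), all W → L
n=17: reaches L-position 13 → W
n=18: reaches L-position 16 → W
n=19: only reaches 17(W), 15(W), 14(W), 11(W), all W → L
n=20: reaches L-position 16 → W
n=21: reaches L-position 19 → W
n=22: only reaches 20(W), 18(W), 17(W), 14(W), all W → L
n=23: reaches L-position 19 → W
n=24: reaches L-position 22 → W
n=25: only reaches 23(W), 21(W), 20(W), 17(W), all W → L
n=26: reaches L-position 22 → W
n=27: reaches L-position 25 → W
n=28: only reaches 26(W), 24(W), 23(W), 20(W), all W → L
n=29: reaches L-position 25 → W
n=30: reaches L-position 28 → W
n=31: only reaches 29(W), 27(W), 26(W), 23(W), all W → L
n=32: reaches L-position 28 → W
n=33: reaches L-position 31 → W
n=34: only reaches 32(W), 30(W), 29(W), 26(W), all W → L
n=35: reaches L-position 31 → W
n=36: reaches L-position 34 → W
n=37: only reaches 35(W), 33(W), 32(W), 29(W), all W → L
n=38: reaches L-position 34 → W
n=39: reaches L-position 37 → W
n=40: only reaches 38(W), 36(W), 35(W), 32(W), all W → L
The losing starting values of n are exactly the entries labelled L in this table (14 of them).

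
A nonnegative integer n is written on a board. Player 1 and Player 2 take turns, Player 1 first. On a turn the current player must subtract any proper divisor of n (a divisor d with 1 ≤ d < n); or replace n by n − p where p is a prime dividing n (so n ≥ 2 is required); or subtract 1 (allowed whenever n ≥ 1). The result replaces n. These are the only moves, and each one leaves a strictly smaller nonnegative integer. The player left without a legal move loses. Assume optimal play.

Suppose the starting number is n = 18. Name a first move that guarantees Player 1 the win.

Use the standard recursion: the mover loses at a terminal position; elsewhere, the mover wins exactly when some move hands the opponent an L position.
n=0: no move → L
n=1: W (go to 0, an L position)
n=2: W (go to 0, an L position)
n=3: W (go to 0, an L position)
n=4: L (options 2(W), 3(W) are all W)
n=5: W (go to 0, an L position)
n=6: W (go to 4, an L position)
n=7: W (go to 0, an L position)
n=8: W (go to 4, an L position)
n=9: L (options 6(W), 8(W) are all W)
n=10: W (go to 9, an L position)
n=11: W (go to 0, an L position)
n=12: W (go to 9, an L position)
n=13: W (go to 0, an L position)
n=14: L (options 7(W), 12(W), 13(W) are all W)
n=15: W (go to 14, an L position)
n=16: W (go to 14, an L position)
n=17: W (go to 0, an L position)
n=18: W (go to 9, an L position)
From 18, the L positions reachable in one move are: 9.

Move to 9.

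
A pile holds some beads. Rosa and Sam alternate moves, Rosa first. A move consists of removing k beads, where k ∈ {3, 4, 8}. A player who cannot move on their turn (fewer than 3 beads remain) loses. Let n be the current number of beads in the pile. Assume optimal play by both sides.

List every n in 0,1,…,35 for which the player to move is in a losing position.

Classify positions by backward induction: terminal positions (no move available) are L. From any other position, the mover wins iff some move reaches an L.
n=0: no move → L
n=1: no move → L
n=2: no move → L
n=3: →0(L), so W
n=4: →1(L), so W
n=5: →2(L), so W
n=6: →2(L), so W
n=7: →4(W), 3(W) — all W, so L
n=8: →0(L), so W
n=9: →1(L), so W
n=10: →7(L), so W
n=11: →7(L), so W
n=12: →9(W), 8(W), 4(W) — all W, so L
n=13: →10(W), 9(W), 5(W) — all W, so L
n=14: →11(W), 10(W), 6(W) — all W, so L
n=15: →12(L), so W
n=16: →13(L), so W
n=17: →14(L), so W
n=18: →14(L), so W
n=19: →16(W), 15(W), 11(W) — all W, so L
n=20: →12(L), so W
n=21: →13(L), so W
n=22: →19(L), so W
n=23: →19(L), so W
n=24: →21(W), 20(W), 16(W) — all W, so L
n=25: →22(W), 21(W), 17(W) — all W, so L
n=26: →23(W), 22(W), 18(W) — all W, so L
n=27: →24(L), so W
n=28: →25(L), so W
n=29: →26(L), so W
n=30: →26(L), so W
n=31: →28(W), 27(W), 23(W) — all W, so L
n=32: →24(L), so W
n=33: →25(L), so W
n=34: →31(L), so W
n=35: →31(L), so W
The losing starting values of n are exactly the entries labelled L in this table (12 of them).

0, 1, 2, 7, 12, 13, 14, 19, 24, 25, 26, 31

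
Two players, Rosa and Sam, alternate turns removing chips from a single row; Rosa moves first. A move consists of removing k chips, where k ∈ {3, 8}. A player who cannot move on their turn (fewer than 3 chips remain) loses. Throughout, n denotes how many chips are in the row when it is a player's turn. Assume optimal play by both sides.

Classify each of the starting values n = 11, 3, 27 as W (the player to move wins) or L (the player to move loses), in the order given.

Classify positions by backward induction: terminal positions (no move available) are L. From any other position, the mover wins iff some move reaches an L.
n=0: no move → L
n=1: no move → L
n=2: no move → L
n=3: can move to 0, which is L ⇒ W
n=4: can move to 1, which is L ⇒ W
n=5: can move to 2, which is L ⇒ W
n=6: the only move is to 3(W), a W ⇒ L
n=7: the only move is to 4(W), a W ⇒ L
n=8: can move to 0, which is L ⇒ W
n=9: can move to 6, which is L ⇒ W
n=10: can move to 7, which is L ⇒ W
n=11: moves to 8(W), 3(W); every one is W ⇒ L
n=12: moves to 9(W), 4(W); every one is W ⇒ L
n=13: moves to 10(W), 5(W); every one is W ⇒ L
n=14: can move to 11, which is L ⇒ W
n=15: can move to 12, which is L ⇒ W
n=16: can move to 13, which is L ⇒ W
n=17: moves to 14(W), 9(W); every one is W ⇒ L
n=18: moves to 15(W), 10(W); every one is W ⇒ L
n=19: can move to 11, which is L ⇒ W
n=20: can move to 17, which is L ⇒ W
n=21: can move to 18, which is L ⇒ W
n=22: moves to 19(W), 14(W); every one is W ⇒ L
n=23: moves to 20(W), 15(W); every one is W ⇒ L
n=24: moves to 21(W), 16(W); every one is W ⇒ L
n=25: can move to 22, which is L ⇒ W
n=26: can move to 23, which is L ⇒ W
n=27: can move to 24, which is L ⇒ W

11: L, 3: W, 27: W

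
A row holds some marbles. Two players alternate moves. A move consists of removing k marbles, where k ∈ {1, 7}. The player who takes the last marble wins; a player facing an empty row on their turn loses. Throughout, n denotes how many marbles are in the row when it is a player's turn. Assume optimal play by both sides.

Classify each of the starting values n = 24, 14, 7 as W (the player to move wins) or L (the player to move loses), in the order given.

24: L, 14: L, 7: W

Positions with no move are L. A position that does have a move is losing for the player to move precisely when every available move leads to a winning position for the opponent. Fill in the labels:
n=0: no move → L
n=1: W (go to 0, an L position)
n=2: L (sole option 1(W) is W)
n=3: W (go to 2, an L position)
n=4: L (sole option 3(W) is W)
n=5: W (go to 4, an L position)
n=6: L (sole option 5(W) is W)
n=7: W (go to 6, an L position)
n=8: L (options 7(W), 1(W) are all W)
n=9: W (go to 8, an L position)
n=10: L (options 9(W), 3(W) are all W)
n=11: W (go to 10, an L position)
n=12: L (options 11(W), 5(W) are all W)
n=13: W (go to 12, an L position)
n=14: L (options 13(W), 7(W) are all W)
n=15: W (go to 14, an L position)
n=16: L (options 15(W), 9(W) are all W)
n=17: W (go to 16, an L position)
n=18: L (options 17(W), 11(W) are all W)
n=19: W (go to 18, an L position)
n=20: L (options 19(W), 13(W) are all W)
n=21: W (go to 20, an L position)
n=22: L (options 21(W), 15(W) are all W)
n=23: W (go to 22, an L position)
n=24: L (options 23(W), 17(W) are all W)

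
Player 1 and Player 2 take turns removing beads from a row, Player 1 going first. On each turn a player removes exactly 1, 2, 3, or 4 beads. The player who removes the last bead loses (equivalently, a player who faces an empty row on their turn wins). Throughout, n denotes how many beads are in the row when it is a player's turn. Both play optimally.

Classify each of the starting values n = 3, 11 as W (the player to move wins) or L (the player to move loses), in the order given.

3: W, 11: L

Positions with no move are W. A position that does have a move is losing for the player to move precisely when every available move leads to a winning position for the opponent. Fill in the labels:
n=0: no move; the opponent has just taken the last bead and therefore loses → W
n=1: L (sole option 0(W) is W)
n=2: W (go to 1, an L position)
n=3: W (go to 1, an L position)
n=4: W (go to 1, an L position)
n=5: W (go to 1, an L position)
n=6: L (options 5(W), 4(W), 3(W), 2(W) are all W)
n=7: W (go to 6, an L position)
n=8: W (go to 6, an L position)
n=9: W (go to 6, an L position)
n=10: W (go to 6, an L position)
n=11: L (options 10(W), 9(W), 8(W), 7(W) are all W)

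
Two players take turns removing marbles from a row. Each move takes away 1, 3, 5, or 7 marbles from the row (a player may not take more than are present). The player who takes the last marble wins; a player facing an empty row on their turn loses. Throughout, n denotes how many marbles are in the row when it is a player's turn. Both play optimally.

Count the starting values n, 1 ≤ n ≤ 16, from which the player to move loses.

Classify positions by backward induction: terminal positions (no move available) are L. From any other position, the mover wins iff some move reaches an L.
n=0: no move → L
n=1: →0(L), so W
n=2: →1(W) only, which is W, so L
n=3: →2(L), so W
n=4: →3(W), 1(W) — all W, so L
n=5: →4(L), so W
n=6: →5(W), 3(W), 1(W) — all W, so L
n=7: →6(L), so W
n=8: →7(W), 5(W), 3(W), 1(W) — all W, so L
n=9: →8(L), so W
n=10: →9(W), 7(W), 5(W), 3(W) — all W, so L
n=11: →10(L), so W
n=12: →11(W), 9(W), 7(W), 5(W) — all W, so L
n=13: →12(L), so W
n=14: →13(W), 11(W), 9(W), 7(W) — all W, so L
n=15: →14(L), so W
n=16: →15(W), 13(W), 11(W), 9(W) — all W, so L
L entries with 1 ≤ n ≤ 16 (n=0 is outside the asked range and is not counted): n = 2, 4, 6, 8, 10, 12, 14, 16; that makes 8.

8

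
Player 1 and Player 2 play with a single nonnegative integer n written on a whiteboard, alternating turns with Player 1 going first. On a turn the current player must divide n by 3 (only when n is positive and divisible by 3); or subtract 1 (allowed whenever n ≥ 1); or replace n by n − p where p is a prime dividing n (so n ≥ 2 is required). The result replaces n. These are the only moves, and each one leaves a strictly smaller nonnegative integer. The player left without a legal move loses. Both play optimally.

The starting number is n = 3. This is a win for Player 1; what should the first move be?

Move to 0.

Work bottom-up. With no move the player to move loses. Otherwise the position is W if at least one move leads to an L position for the opponent, and L if every move leads to a W.
n=0: no move → L
n=1: can move to 0, which is L ⇒ W
n=2: can move to 0, which is L ⇒ W
n=3: can move to 0, which is L ⇒ W
From 3, the L positions reachable in one move are: 0.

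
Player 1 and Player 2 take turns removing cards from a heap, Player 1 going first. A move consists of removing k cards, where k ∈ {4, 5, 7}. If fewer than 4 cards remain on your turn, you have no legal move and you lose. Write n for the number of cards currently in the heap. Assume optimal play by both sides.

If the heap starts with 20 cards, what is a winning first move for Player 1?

Label each position W (a win for the player to move) or L (a loss). A position with no legal move is L; any other position is W exactly when some move reaches an L, and L when every move reaches a W.
n=0: no move → L
n=1: no move → L
n=2: no move → L
n=3: no move → L
n=4: can move to 0, which is L ⇒ W
n=5: can move to 1, which is L ⇒ W
n=6: can move to 2, which is L ⇒ W
n=7: can move to 3, which is L ⇒ W
n=8: can move to 3, which is L ⇒ W
n=9: can move to 2, which is L ⇒ W
n=10: can move to 3, which is L ⇒ W
n=11: moves to 7(W), 6(W), 4(W); every one is W ⇒ L
n=12: moves to 8(W), 7(W), 5(W); every one is W ⇒ L
n=13: moves to 9(W), 8(W), 6(W); every one is W ⇒ L
n=14: moves to 10(W), 9(W), 7(W); every one is W ⇒ L
n=15: can move to 11, which is L ⇒ W
n=16: can move to 12, which is L ⇒ W
n=17: can move to 13, which is L ⇒ W
n=18: can move to 14, which is L ⇒ W
n=19: can move to 14, which is L ⇒ W
n=20: can move to 13, which is L ⇒ W
From 20, the L positions reachable in one move are: 13.

Remove 7, leaving 13.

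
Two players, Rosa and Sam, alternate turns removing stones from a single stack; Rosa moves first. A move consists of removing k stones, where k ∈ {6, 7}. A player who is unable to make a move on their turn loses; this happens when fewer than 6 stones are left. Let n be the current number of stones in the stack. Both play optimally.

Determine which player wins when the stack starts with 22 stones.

Label each position W (a win for the player to move) or L (a loss). A position with no legal move is L; any other position is W exactly when some move reaches an L, and L when every move reaches a W.
n=0: no move → L
n=1: no move → L
n=2: no move → L
n=3: no move → L
n=4: no move → L
n=5: no move → L
n=6: →0(L), so W
n=7: →1(L), so W
n=8: →2(L), so W
n=9: →3(L), so W
n=10: →4(L), so W
n=11: →5(L), so W
n=12: →5(L), so W
n=13: →7(W), 6(W) — all W, so L
n=14: →8(W), 7(W) — all W, so L
n=15: →9(W), 8(W) — all W, so L
n=16: →10(W), 9(W) — all W, so L
n=17: →11(W), 10(W) — all W, so L
n=18: →12(W), 11(W) — all W, so L
n=19: →13(L), so W
n=20: →14(L), so W
n=21: →15(L), so W
n=22: →16(L), so W
From 22 Rosa can remove 6, leaving 16, reaching an L position.

Rosa wins.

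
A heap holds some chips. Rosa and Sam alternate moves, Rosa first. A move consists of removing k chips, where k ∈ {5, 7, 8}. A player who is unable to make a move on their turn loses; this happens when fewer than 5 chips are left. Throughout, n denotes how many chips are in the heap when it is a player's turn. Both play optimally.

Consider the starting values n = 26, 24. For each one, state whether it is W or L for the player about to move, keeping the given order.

26: L, 24: W

Compute win/loss labels from the base case upward. A position with no move is L. Any other position is W if it can reach an L in one move, else L.
n=0: no move → L
n=1: no move → L
n=2: no move → L
n=3: no move → L
n=4: no move → L
n=5: W (go to 0, an L position)
n=6: W (go to 1, an L position)
n=7: W (go to 2, an L position)
n=8: W (go to 3, an L position)
n=9: W (go to 4, an L position)
n=10: W (go to 3, an L position)
n=11: W (go to 4, an L position)
n=12: W (go to 4, an L position)
n=13: L (options 8(W), 6(W), 5(W) are all W)
n=14: L (options 9(W), 7(W), 6(W) are all W)
n=15: L (options 10(W), 8(W), 7(W) are all W)
n=16: L (options 11(W), 9(W), 8(W) are all W)
n=17: L (options 12(W), 10(W), 9(W) are all W)
n=18: W (go to 13, an L position)
n=19: W (go to 14, an L position)
n=20: W (go to 15, an L position)
n=21: W (go to 16, an L position)
n=22: W (go to 17, an L position)
n=23: W (go to 16, an L position)
n=24: W (go to 17, an L position)
n=25: W (go to 17, an L position)
n=26: L (options 21(W), 19(W), 18(W) are all W)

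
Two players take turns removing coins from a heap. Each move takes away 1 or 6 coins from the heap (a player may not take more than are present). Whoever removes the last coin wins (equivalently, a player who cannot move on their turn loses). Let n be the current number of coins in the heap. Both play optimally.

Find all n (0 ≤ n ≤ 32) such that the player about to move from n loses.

Classify positions by backward induction: terminal positions (no move available) are L. From any other position, the mover wins iff some move reaches an L.
n=0: no move → L
n=1: can move to 0, which is L ⇒ W
n=2: the only move is to 1(W), a W ⇒ L
n=3: can move to 2, which is L ⇒ W
n=4: the only move is to 3(W), a W ⇒ L
n=5: can move to 4, which is L ⇒ W
n=6: can move to 0, which is L ⇒ W
n=7: moves to 6(W), 1(W); every one is W ⇒ L
n=8: can move to 7, which is L ⇒ W
n=9: moves to 8(W), 3(W); every one is W ⇒ L
n=10: can move to 9, which is L ⇒ W
n=11: moves to 10(W), 5(W); every one is W ⇒ L
n=12: can move to 11, which is L ⇒ W
n=13: can move to 7, which is L ⇒ W
n=14: moves to 13(W), 8(W); every one is W ⇒ L
n=15: can move to 14, which is L ⇒ W
n=16: moves to 15(W), 10(W); every one is W ⇒ L
n=17: can move to 16, which is L ⇒ W
n=18: moves to 17(W), 12(W); every one is W ⇒ L
n=19: can move to 18, which is L ⇒ W
n=20: can move to 14, which is L ⇒ W
n=21: moves to 20(W), 15(W); every one is W ⇒ L
n=22: can move to 21, which is L ⇒ W
n=23: moves to 22(W), 17(W); every one is W ⇒ L
n=24: can move to 23, which is L ⇒ W
n=25: moves to 24(W), 19(W); every one is W ⇒ L
n=26: can move to 25, which is L ⇒ W
n=27: can move to 21, which is L ⇒ W
n=28: moves to 27(W), 22(W); every one is W ⇒ L
n=29: can move to 28, which is L ⇒ W
n=30: moves to 29(W), 24(W); every one is W ⇒ L
n=31: can move to 30, which is L ⇒ W
n=32: moves to 31(W), 26(W); every one is W ⇒ L
The losing starting values of n are exactly the entries labelled L in this table (15 of them).

0, 2, 4, 7, 9, 11, 14, 16, 18, 21, 23, 25, 28, 30, 32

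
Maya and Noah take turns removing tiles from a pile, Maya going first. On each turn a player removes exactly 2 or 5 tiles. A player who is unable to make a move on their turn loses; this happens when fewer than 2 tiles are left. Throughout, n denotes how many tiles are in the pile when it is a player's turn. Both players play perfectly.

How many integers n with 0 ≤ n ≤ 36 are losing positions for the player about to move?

Label each position W (a win for the player to move) or L (a loss). A position with no legal move is L; any other position is W exactly when some move reaches an L, and L when every move reaches a W.
n=0: no move → L
n=1: no move → L
n=2: reaches L-position 0 → W
n=3: reaches L-position 1 → W
n=4: only reaches 2(W), which is W → L
n=5: reaches L-position 0 → W
n=6: reaches L-position 4 → W
n=7: only reaches 5(W), 2(W), all W → L
n=8: only reaches 6(W), 3(W), all W → L
n=9: reaches L-position 7 → W
n=10: reaches L-position 8 → W
n=11: only reaches 9(W), 6(W), all W → L
n=12: reaches L-position 7 → W
n=13: reaches L-position 11 → W
n=14: only reaches 12(W), 9(W), all W → L
n=15: only reaches 13(W), 10(W), all W → L
n=16: reaches L-position 14 → W
n=17: reaches L-position 15 → W
n=18: only reaches 16(W), 13(W), all W → L
n=19: reaches L-position 14 → W
n=20: reaches L-position 18 → W
n=21: only reaches 19(W), 16(W), all W → L
n=22: only reaches 20(W), 17(W), all W → L
n=23: reaches L-position 21 → W
n=24: reaches L-position 22 → W
n=25: only reaches 23(W), 20(W), all W → L
n=26: reaches L-position 21 → W
n=27: reaches L-position 25 → W
n=28: only reaches 26(W), 23(W), all W → L
n=29: only reaches 27(W), 24(W), all W → L
n=30: reaches L-position 28 → W
n=31: reaches L-position 29 → W
n=32: only reaches 30(W), 27(W), all W → L
n=33: reaches L-position 28 → W
n=34: reaches L-position 32 → W
n=35: only reaches 33(W), 30(W), all W → L
n=36: only reaches 34(W), 31(W), all W → L
L entries with 0 ≤ n ≤ 36: n = 0, 1, 4, 7, 8, 11, 14, 15, 18, 21, 22, 25, 28, 29, 32, 35, 36; that makes 17.

17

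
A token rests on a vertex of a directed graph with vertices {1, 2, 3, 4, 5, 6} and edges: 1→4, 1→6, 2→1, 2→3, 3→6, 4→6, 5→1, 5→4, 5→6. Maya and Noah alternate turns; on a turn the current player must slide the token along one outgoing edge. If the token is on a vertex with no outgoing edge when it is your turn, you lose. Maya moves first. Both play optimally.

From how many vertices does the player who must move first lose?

Label each position W (a win for the player to move) or L (a loss). A position with no legal move is L; any other position is W exactly when some move reaches an L, and L when every move reaches a W.
Every edge goes from a vertex to one that appears earlier in the order 6, 4, 1, 3, 2, 5, so processing vertices in that order labels each vertex after all of its successors.
6: no outgoing edge → L
4: reaches L-position 6 → W
1: reaches L-position 6 → W
3: reaches L-position 6 → W
2: only reaches 3(W), 1(W), all W → L
5: reaches L-position 6 → W
The L vertices are 2, 6; that is 2 in all.

2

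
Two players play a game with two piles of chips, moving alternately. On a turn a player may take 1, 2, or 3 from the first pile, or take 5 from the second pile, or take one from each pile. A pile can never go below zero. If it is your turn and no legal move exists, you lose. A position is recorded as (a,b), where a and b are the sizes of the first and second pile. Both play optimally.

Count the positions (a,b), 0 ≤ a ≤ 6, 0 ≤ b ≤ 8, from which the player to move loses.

Compute win/loss labels from the base case upward. A position with no move is L. Any other position is W if it can reach an L in one move, else L.
Every move lowers a or b (never raises either), so fill the grid row by row in increasing a, and left to right within a row: each cell's successors are then already labelled.
      b=0  b=1  b=2  b=3  b=4  b=5  b=6  b=7  b=8
a=0:    L    L    L    L    L    W    W    W    W
a=1:    W    W    W    W    W    W    L    L    L
a=2:    W    W    W    W    W    L    W    W    W
a=3:    W    W    W    W    W    W    W    W    W
a=4:    L    L    L    L    L    W    W    W    W
a=5:    W    W    W    W    W    W    L    L    L
a=6:    W    W    W    W    W    L    W    W    W
Cells with no legal move (terminal, hence L): (0,0), (0,1), (0,2), (0,3), (0,4).
The remaining L cells, each justified by listing all of its moves:
(1,6): L (options (0,6)(W), (1,1)(W), (0,5)(W) are all W)
(1,7): L (options (0,7)(W), (1,2)(W), (0,6)(W) are all W)
(1,8): L (options (0,8)(W), (1,3)(W), (0,7)(W) are all W)
(2,5): L (options (1,5)(W), (0,5)(W), (2,0)(W), (1,4)(W) are all W)
(4,0): L (options (3,0)(W), (2,0)(W), (1,0)(W) are all W)
(4,1): L (options (3,1)(W), (2,1)(W), (1,1)(W), (3,0)(W) are all W)
(4,2): L (options (3,2)(W), (2,2)(W), (1,2)(W), (3,1)(W) are all W)
(4,3): L (options (3,3)(W), (2,3)(W), (1,3)(W), (3,2)(W) are all W)
(4,4): L (options (3,4)(W), (2,4)(W), (1,4)(W), (3,3)(W) are all W)
(5,6): L (options (4,6)(W), (3,6)(W), (2,6)(W), (5,1)(W), (4,5)(W) are all W)
(5,7): L (options (4,7)(W), (3,7)(W), (2,7)(W), (5,2)(W), (4,6)(W) are all W)
(5,8): L (options (4,8)(W), (3,8)(W), (2,8)(W), (5,3)(W), (4,7)(W) are all W)
(6,5): L (options (5,5)(W), (4,5)(W), (3,5)(W), (6,0)(W), (5,4)(W) are all W)
Every other cell has at least one move into one of the L cells above, so it is W.
L cells per row: a=0: 5, a=1: 3, a=2: 1, a=3: 0, a=4: 5, a=5: 3, a=6: 1; total 18.

18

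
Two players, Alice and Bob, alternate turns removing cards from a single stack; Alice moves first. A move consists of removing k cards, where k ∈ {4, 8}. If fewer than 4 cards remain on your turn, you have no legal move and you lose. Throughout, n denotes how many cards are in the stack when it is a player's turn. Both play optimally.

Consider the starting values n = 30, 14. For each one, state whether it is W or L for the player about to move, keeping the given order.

Use the standard recursion: the mover loses at a terminal position; elsewhere, the mover wins exactly when some move hands the opponent an L position.
n=0: no move → L
n=1: no move → L
n=2: no move → L
n=3: no move → L
n=4: can move to 0, which is L ⇒ W
n=5: can move to 1, which is L ⇒ W
n=6: can move to 2, which is L ⇒ W
n=7: can move to 3, which is L ⇒ W
n=8: can move to 0, which is L ⇒ W
n=9: can move to 1, which is L ⇒ W
n=10: can move to 2, which is L ⇒ W
n=11: can move to 3, which is L ⇒ W
n=12: moves to 8(W), 4(W); every one is W ⇒ L
n=13: moves to 9(W), 5(W); every one is W ⇒ L
n=14: moves to 10(W), 6(W); every one is W ⇒ L
n=15: moves to 11(W), 7(W); every one is W ⇒ L
n=16: can move to 12, which is L ⇒ W
n=17: can move to 13, which is L ⇒ W
n=18: can move to 14, which is L ⇒ W
n=19: can move to 15, which is L ⇒ W
n=20: can move to 12, which is L ⇒ W
n=21: can move to 13, which is L ⇒ W
n=22: can move to 14, which is L ⇒ W
n=23: can move to 15, which is L ⇒ W
n=24: moves to 20(W), 16(W); every one is W ⇒ L
n=25: moves to 21(W), 17(W); every one is W ⇒ L
n=26: moves to 22(W), 18(W); every one is W ⇒ L
n=27: moves to 23(W), 19(W); every one is W ⇒ L
n=28: can move to 24, which is L ⇒ W
n=29: can move to 25, which is L ⇒ W
n=30: can move to 26, which is L ⇒ W

30: W, 14: L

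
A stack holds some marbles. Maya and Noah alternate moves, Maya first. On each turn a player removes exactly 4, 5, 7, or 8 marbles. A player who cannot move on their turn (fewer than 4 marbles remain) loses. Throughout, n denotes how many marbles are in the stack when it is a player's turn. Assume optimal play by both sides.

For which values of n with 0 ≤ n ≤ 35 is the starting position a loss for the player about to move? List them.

Classify positions by backward induction: terminal positions (no move available) are L. From any other position, the mover wins iff some move reaches an L.
n=0: no move → L
n=1: no move → L
n=2: no move → L
n=3: no move → L
n=4: reaches L-position 0 → W
n=5: reaches L-position 1 → W
n=6: reaches L-position 2 → W
n=7: reaches L-position 3 → W
n=8: reaches L-position 3 → W
n=9: reaches L-position 2 → W
n=10: reaches L-position 3 → W
n=11: reaches L-position 3 → W
n=12: only reaches 8(W), 7(W), 5(W), 4(W), all W → L
n=13: only reaches 9(W), 8(W), 6(W), 5(W), all W → L
n=14: only reaches 10(W), 9(W), 7(W), 6(W), all W → L
n=15: only reaches 11(W), 10(W), 8(W), 7(W), all W → L
n=16: reaches L-position 12 → W
n=17: reaches L-position 13 → W
n=18: reaches L-position 14 → W
n=19: reaches L-position 15 → W
n=20: reaches L-position 15 → W
n=21: reaches L-position 14 → W
n=22: reaches L-position 15 → W
n=23: reaches L-position 15 → W
n=24: only reaches 20(W), 19(W), 17(W), 16(W), all W → L
n=25: only reaches 21(W), 20(W), 18(W), 17(W), all W → L
n=26: only reaches 22(W), 21(W), 19(W), 18(W), all W → L
n=27: only reaches 23(W), 22(W), 20(W), 19(W), all W → L
n=28: reaches L-position 24 → W
n=29: reaches L-position 25 → W
n=30: reaches L-position 26 → W
n=31: reaches L-position 27 → W
n=32: reaches L-position 27 → W
n=33: reaches L-position 26 → W
n=34: reaches L-position 27 → W
n=35: reaches L-position 27 → W
Reading off the rows marked L gives the requested list; there are 12 such values of n.

0, 1, 2, 3, 12, 13, 14, 15, 24, 25, 26, 27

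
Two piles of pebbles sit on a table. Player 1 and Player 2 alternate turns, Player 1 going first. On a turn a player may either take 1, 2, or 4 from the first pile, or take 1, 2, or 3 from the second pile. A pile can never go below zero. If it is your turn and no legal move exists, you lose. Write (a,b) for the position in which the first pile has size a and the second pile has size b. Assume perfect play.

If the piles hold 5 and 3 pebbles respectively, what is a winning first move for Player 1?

Move to (5,2).

Compute win/loss labels from the base case upward. A position with no move is L. Any other position is W if it can reach an L in one move, else L.
No move ever increases a pile, so every position that can arise here has a ≤ 5 and b ≤ 3; it is enough to label the cells with 0 ≤ a ≤ 5 and 0 ≤ b ≤ 3.
Every move lowers a or b (never raises either), so fill the grid row by row in increasing a, and left to right within a row: each cell's successors are then already labelled.
      b=0  b=1  b=2  b=3
a=0:    L    W    W    W
a=1:    W    L    W    W
a=2:    W    W    L    W
a=3:    L    W    W    W
a=4:    W    L    W    W
a=5:    W    W    L    W
Cells with no legal move (terminal, hence L): (0,0).
The remaining L cells, each justified by listing all of its moves:
(1,1): moves to (0,1)(W), (1,0)(W); every one is W ⇒ L
(2,2): moves to (1,2)(W), (0,2)(W), (2,1)(W), (2,0)(W); every one is W ⇒ L
(3,0): moves to (2,0)(W), (1,0)(W); every one is W ⇒ L
(4,1): moves to (3,1)(W), (2,1)(W), (0,1)(W), (4,0)(W); every one is W ⇒ L
(5,2): moves to (4,2)(W), (3,2)(W), (1,2)(W), (5,1)(W), (5,0)(W); every one is W ⇒ L
Every other cell has at least one move into one of the L cells above, so it is W.
From (5,3), the L positions reachable in one move are: (5,2).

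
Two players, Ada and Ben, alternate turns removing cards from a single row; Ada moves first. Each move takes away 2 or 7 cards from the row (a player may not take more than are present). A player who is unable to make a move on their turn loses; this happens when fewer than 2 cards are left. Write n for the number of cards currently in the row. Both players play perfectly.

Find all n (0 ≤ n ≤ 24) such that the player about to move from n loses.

0, 1, 4, 5, 9, 10, 13, 14, 18, 19, 22, 23

Work bottom-up. With no move the player to move loses. Otherwise the position is W if at least one move leads to an L position for the opponent, and L if every move leads to a W.
n=0: no move → L
n=1: no move → L
n=2: can move to 0, which is L ⇒ W
n=3: can move to 1, which is L ⇒ W
n=4: the only move is to 2(W), a W ⇒ L
n=5: the only move is to 3(W), a W ⇒ L
n=6: can move to 4, which is L ⇒ W
n=7: can move to 5, which is L ⇒ W
n=8: can move to 1, which is L ⇒ W
n=9: moves to 7(W), 2(W); every one is W ⇒ L
n=10: moves to 8(W), 3(W); every one is W ⇒ L
n=11: can move to 9, which is L ⇒ W
n=12: can move to 10, which is L ⇒ W
n=13: moves to 11(W), 6(W); every one is W ⇒ L
n=14: moves to 12(W), 7(W); every one is W ⇒ L
n=15: can move to 13, which is L ⇒ W
n=16: can move to 14, which is L ⇒ W
n=17: can move to 10, which is L ⇒ W
n=18: moves to 16(W), 11(W); every one is W ⇒ L
n=19: moves to 17(W), 12(W); every one is W ⇒ L
n=20: can move to 18, which is L ⇒ W
n=21: can move to 19, which is L ⇒ W
n=22: moves to 20(W), 15(W); every one is W ⇒ L
n=23: moves to 21(W), 16(W); every one is W ⇒ L
n=24: can move to 22, which is L ⇒ W
The losing starting values of n are exactly the entries labelled L in this table (12 of them).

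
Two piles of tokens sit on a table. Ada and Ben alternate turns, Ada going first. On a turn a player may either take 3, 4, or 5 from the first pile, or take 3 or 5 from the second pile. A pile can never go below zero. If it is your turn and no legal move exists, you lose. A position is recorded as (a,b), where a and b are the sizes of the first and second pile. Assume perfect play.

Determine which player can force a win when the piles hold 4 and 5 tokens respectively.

Use the standard recursion: the mover loses at a terminal position; elsewhere, the mover wins exactly when some move hands the opponent an L position.
No move ever increases a pile, so every position that can arise here has a ≤ 4 and b ≤ 5; it is enough to label the cells with 0 ≤ a ≤ 4 and 0 ≤ b ≤ 5.
Every move lowers a or b (never raises either), so fill the grid row by row in increasing a, and left to right within a row: each cell's successors are then already labelled.
      b=0  b=1  b=2  b=3  b=4  b=5
a=0:    L    L    L    W    W    W
a=1:    L    L    L    W    W    W
a=2:    L    L    L    W    W    W
a=3:    W    W    W    L    L    L
a=4:    W    W    W    L    L    L
Cells with no legal move (terminal, hence L): (0,0), (0,1), (0,2), (1,0), (1,1), (1,2), (2,0), (2,1), (2,2).
The remaining L cells, each justified by listing all of its moves:
(3,3): moves to (0,3)(W), (3,0)(W); every one is W ⇒ L
(3,4): moves to (0,4)(W), (3,1)(W); every one is W ⇒ L
(3,5): moves to (0,5)(W), (3,2)(W), (3,0)(W); every one is W ⇒ L
(4,3): moves to (1,3)(W), (0,3)(W), (4,0)(W); every one is W ⇒ L
(4,4): moves to (1,4)(W), (0,4)(W), (4,1)(W); every one is W ⇒ L
(4,5): moves to (1,5)(W), (0,5)(W), (4,2)(W), (4,0)(W); every one is W ⇒ L
Every other cell has at least one move into one of the L cells above, so it is W.
The starting position (4,5) is L: whatever Ada does, the opponent receives a W position.

Ben wins.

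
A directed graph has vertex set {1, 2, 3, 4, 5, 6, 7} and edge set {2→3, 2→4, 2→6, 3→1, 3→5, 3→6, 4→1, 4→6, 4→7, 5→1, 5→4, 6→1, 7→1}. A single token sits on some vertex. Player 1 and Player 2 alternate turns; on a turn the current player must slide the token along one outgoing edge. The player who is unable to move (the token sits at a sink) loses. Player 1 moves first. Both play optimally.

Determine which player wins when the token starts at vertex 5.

Player 1 wins.

Classify positions by backward induction: terminal positions (no move available) are L. From any other position, the mover wins iff some move reaches an L.
Every edge goes from a vertex to one that appears earlier in the order 1, 7, 6, 4, 5, 3, 2, so processing vertices in that order labels each vertex after all of its successors.
1: no outgoing edge → L
7: W (go to 1, an L position)
6: W (go to 1, an L position)
4: W (go to 1, an L position)
5: W (go to 1, an L position)
3: W (go to 1, an L position)
2: L (options 3(W), 4(W), 6(W) are all W)
From 5 Player 1 can move to 1, reaching an L position.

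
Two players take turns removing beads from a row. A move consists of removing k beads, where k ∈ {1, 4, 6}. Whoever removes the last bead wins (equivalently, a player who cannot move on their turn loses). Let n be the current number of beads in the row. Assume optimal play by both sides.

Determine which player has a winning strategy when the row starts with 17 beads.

The second player wins.

Work bottom-up. With no move the player to move loses. Otherwise the position is W if at least one move leads to an L position for the opponent, and L if every move leads to a W.
n=0: no move → L
n=1: reaches L-position 0 → W
n=2: only reaches 1(W), which is W → L
n=3: reaches L-position 2 → W
n=4: reaches L-position 0 → W
n=5: only reaches 4(W), 1(W), all W → L
n=6: reaches L-position 5 → W
n=7: only reaches 6(W), 3(W), 1(W), all W → L
n=8: reaches L-position 7 → W
n=9: reaches L-position 5 → W
n=10: only reaches 9(W), 6(W), 4(W), all W → L
n=11: reaches L-position 10 → W
n=12: only reaches 11(W), 8(W), 6(W), all W → L
n=13: reaches L-position 12 → W
n=14: reaches L-position 10 → W
n=15: only reaches 14(W), 11(W), 9(W), all W → L
n=16: reaches L-position 15 → W
n=17: only reaches 16(W), 13(W), 11(W), all W → L
The starting position 17 is L: whatever the player to move does, the opponent receives a W position.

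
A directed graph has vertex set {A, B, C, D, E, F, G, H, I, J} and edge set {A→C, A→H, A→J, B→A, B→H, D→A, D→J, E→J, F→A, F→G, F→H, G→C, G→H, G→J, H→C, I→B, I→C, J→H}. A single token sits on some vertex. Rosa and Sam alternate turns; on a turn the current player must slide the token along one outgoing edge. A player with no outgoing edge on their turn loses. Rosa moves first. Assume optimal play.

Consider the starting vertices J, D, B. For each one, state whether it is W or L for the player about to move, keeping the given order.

Build the W/L table. Terminal = L. A non-terminal position is W if it has a move to some L; otherwise it is L.
Every edge goes from a vertex to one that appears earlier in the order C, H, J, A, G, E, D, F, B, I, so processing vertices in that order labels each vertex after all of its successors.
C: no outgoing edge → L
H: →C(L), so W
J: →H(W) only, which is W, so L
A: →J(L), so W
G: →J(L), so W
E: →J(L), so W
D: →J(L), so W
F: →G(W), A(W), H(W) — all W, so L
B: →A(W), H(W) — all W, so L
I: →B(L), so W

J: L, D: W, B: L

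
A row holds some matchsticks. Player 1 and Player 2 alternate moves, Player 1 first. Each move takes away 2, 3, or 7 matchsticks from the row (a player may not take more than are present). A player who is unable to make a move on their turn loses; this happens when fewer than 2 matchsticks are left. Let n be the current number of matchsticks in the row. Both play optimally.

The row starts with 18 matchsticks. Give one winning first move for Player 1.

Use the standard recursion: the mover loses at a terminal position; elsewhere, the mover wins exactly when some move hands the opponent an L position.
n=0: no move → L
n=1: no move → L
n=2: reaches L-position 0 → W
n=3: reaches L-position 1 → W
n=4: reaches L-position 1 → W
n=5: only reaches 3(W), 2(W), all W → L
n=6: only reaches 4(W), 3(W), all W → L
n=7: reaches L-position 5 → W
n=8: reaches L-position 6 → W
n=9: reaches L-position 6 → W
n=10: only reaches 8(W), 7(W), 3(W), all W → L
n=11: only reaches 9(W), 8(W), 4(W), all W → L
n=12: reaches L-position 10 → W
n=13: reaches L-position 11 → W
n=14: reaches L-position 11 → W
n=15: only reaches 13(W), 12(W), 8(W), all W → L
n=16: only reaches 14(W), 13(W), 9(W), all W → L
n=17: reaches L-position 15 → W
n=18: reaches L-position 16 → W
From 18, the L positions reachable in one move are: 16, 15, 11. Any move reaching one of these is winning.

Remove 2, leaving 16.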